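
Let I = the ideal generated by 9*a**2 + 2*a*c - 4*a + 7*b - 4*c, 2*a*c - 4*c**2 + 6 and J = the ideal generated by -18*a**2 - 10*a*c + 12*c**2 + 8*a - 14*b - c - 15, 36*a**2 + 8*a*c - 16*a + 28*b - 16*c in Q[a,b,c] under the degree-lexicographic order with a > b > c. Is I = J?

No, the ideals differ.

Two ideals are equal iff their reduced Gröbner bases coincide (the reduced basis is unique for a fixed ordering).
Buchberger on the first generating set:
f_1 = 9*a**2 + 2*a*c - 4*a + 7*b - 4*c, LT = a**2.
f_2 = 2*a*c - 4*c**2 + 6, LT = a*c.

S(f_1,f_2): lcm = a**2*c. S = 20/9*a*c**2 - 4/9*a*c + 7/9*b*c - 4/9*c**2 - 3*a.
  reduce S modulo (f_1, f_2):
  remainder 40/9*c**3 + 7/9*b*c - 4/3*c**2 - 3*a - 20/3*c + 4/3 ≠ 0; add g_3 = 40/9*c**3 + 7/9*b*c - 4/3*c**2 - 3*a - 20/3*c + 4/3 to the basis.

The other S-polynomials (S(f_1,g_3), S(f_2,g_3)) all reduce to 0 modulo the current basis, so we have a Gröbner basis.
Inter-reduce: drop elements whose leading term is divisible by another's, tail-reduce, and make monic.
Reduced Gröbner basis: {c**3 + 7/40*b*c - 3/10*c**2 - 27/40*a - 3/2*c + 3/10, a**2 + 4/9*c**2 - 4/9*a + 7/9*b - 4/9*c - 2/3, a*c - 2*c**2 + 3}.

Buchberger on the second generating set:
h_1 = -18*a**2 - 10*a*c + 12*c**2 + 8*a - 14*b - c - 15, LT = a**2.
h_2 = 36*a**2 + 8*a*c - 16*a + 28*b - 16*c, LT = a**2.

S(h_1,h_2): lcm = a**2. S = 1/3*a*c - 2/3*c**2 + 1/2*c + 5/6.
  reduce S modulo (h_1, h_2):
  remainder 1/3*a*c - 2/3*c**2 + 1/2*c + 5/6 ≠ 0; add k_3 = 1/3*a*c - 2/3*c**2 + 1/2*c + 5/6 to the basis.

S(h_1,k_3): lcm = a**2*c. S = 23/9*a*c**2 - 2/3*c**3 - 35/18*a*c + 7/9*b*c + 1/18*c**2 - 5/2*a + 5/6*c.
  reduce S modulo (h_1, h_2, k_3):
  remainder 40/9*c**3 + 7/9*b*c - 23/3*c**2 - 5/2*a - 95/36*c + 175/36 ≠ 0; add k_4 = 40/9*c**3 + 7/9*b*c - 23/3*c**2 - 5/2*a - 95/36*c + 175/36 to the basis.

The other S-polynomials (S(h_2,k_3), S(h_1,k_4), S(h_2,k_4), S(k_3,k_4)) all reduce to 0 modulo the current basis, so we have a Gröbner basis.
Inter-reduce: drop elements whose leading term is divisible by another's, tail-reduce, and make monic.
Reduced Gröbner basis: {c**3 + 7/40*b*c - 69/40*c**2 - 9/16*a - 19/32*c + 35/32, a**2 + 4/9*c**2 - 4/9*a + 7/9*b - 7/9*c - 5/9, a*c - 2*c**2 + 3/2*c + 5/2}.

These differ, so the ideals are not equal.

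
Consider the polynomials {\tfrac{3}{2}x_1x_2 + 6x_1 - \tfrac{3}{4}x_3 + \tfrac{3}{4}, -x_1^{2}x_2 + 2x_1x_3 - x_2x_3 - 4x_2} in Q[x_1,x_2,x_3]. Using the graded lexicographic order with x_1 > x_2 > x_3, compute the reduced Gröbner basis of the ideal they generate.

G = {x_2^{2}x_3 - 2x_1x_3 + 4x_2^{2} + 4x_2x_3 - \tfrac{3}{4}x_3^{2} + 2x_1 + 16x_2 + \tfrac{1}{2}x_3 + \tfrac{1}{4}, x_1^{2} + \tfrac{3}{8}x_1x_3 - \tfrac{1}{4}x_2x_3 + \tfrac{1}{8}x_1 - x_2, x_1x_2 + 4x_1 - \tfrac{1}{2}x_3 + \tfrac{1}{2}}

Buchberger's algorithm terminates because the ascending chain of leading-term ideals stabilizes.

f_1 = \tfrac{3}{2}x_1x_2 + 6x_1 - \tfrac{3}{4}x_3 + \tfrac{3}{4}, LT = x_1x_2.
f_2 = -x_1^{2}x_2 + 2x_1x_3 - x_2x_3 - 4x_2, LT = x_1^{2}x_2.

S(f_1,f_2): lcm = x_1^{2}x_2. S = 4x_1^{2} + \tfrac{3}{2}x_1x_3 - x_2x_3 + \tfrac{1}{2}x_1 - 4x_2.
  leading term x_1^{2}: no divisor's leading term divides it; move 4x_1^{2} to the remainder.
  leading term x_1x_3: no divisor's leading term divides it; move \tfrac{3}{2}x_1x_3 to the remainder.
  leading term x_2x_3: no divisor's leading term divides it; move -x_2x_3 to the remainder.
  leading term x_1: no divisor's leading term divides it; move \tfrac{1}{2}x_1 to the remainder.
  leading term x_2: no divisor's leading term divides it; move -4x_2 to the remainder.
  remainder 4x_1^{2} + \tfrac{3}{2}x_1x_3 - x_2x_3 + \tfrac{1}{2}x_1 - 4x_2 ≠ 0; add g_3 = 4x_1^{2} + \tfrac{3}{2}x_1x_3 - x_2x_3 + \tfrac{1}{2}x_1 - 4x_2 to the basis.

S(f_1,g_3): lcm = x_1^{2}x_2. S = -\tfrac{3}{8}x_1x_2x_3 + \tfrac{1}{4}x_2^{2}x_3 + 4x_1^{2} - \tfrac{1}{8}x_1x_2 - \tfrac{1}{2}x_1x_3 + x_2^{2} + \tfrac{1}{2}x_1.
  leading term x_1x_2x_3: subtract (-\tfrac{1}{4}x_3)·f_1 from -\tfrac{3}{8}x_1x_2x_3 + \tfrac{1}{4}x_2^{2}x_3 + 4x_1^{2} - \tfrac{1}{8}x_1x_2 - \tfrac{1}{2}x_1x_3 + x_2^{2} + \tfrac{1}{2}x_1 → \tfrac{1}{4}x_2^{2}x_3 + 4x_1^{2} - \tfrac{1}{8}x_1x_2 + x_1x_3 + x_2^{2} - \tfrac{3}{16}x_3^{2} + \tfrac{1}{2}x_1 + \tfrac{3}{16}x_3
  leading term x_2^{2}x_3: no divisor's leading term divides it; move \tfrac{1}{4}x_2^{2}x_3 to the remainder.
  leading term x_1^{2}: subtract (1)·g_3 from 4x_1^{2} - \tfrac{1}{8}x_1x_2 + x_1x_3 + x_2^{2} - \tfrac{3}{16}x_3^{2} + \tfrac{1}{2}x_1 + \tfrac{3}{16}x_3 → -\tfrac{1}{8}x_1x_2 - \tfrac{1}{2}x_1x_3 + x_2^{2} + x_2x_3 - \tfrac{3}{16}x_3^{2} + 4x_2 + \tfrac{3}{16}x_3
  leading term x_1x_2: subtract (-\tfrac{1}{12})·f_1 from -\tfrac{1}{8}x_1x_2 - \tfrac{1}{2}x_1x_3 + x_2^{2} + x_2x_3 - \tfrac{3}{16}x_3^{2} + 4x_2 + \tfrac{3}{16}x_3 → -\tfrac{1}{2}x_1x_3 + x_2^{2} + x_2x_3 - \tfrac{3}{16}x_3^{2} + \tfrac{1}{2}x_1 + 4x_2 + \tfrac{1}{8}x_3 + \tfrac{1}{16}
  leading term x_1x_3: no divisor's leading term divides it; move -\tfrac{1}{2}x_1x_3 to the remainder.
  leading term x_2^{2}: no divisor's leading term divides it; move x_2^{2} to the remainder.
  leading term x_2x_3: no divisor's leading term divides it; move x_2x_3 to the remainder.
  leading term x_3^{2}: no divisor's leading term divides it; move -\tfrac{3}{16}x_3^{2} to the remainder.
  leading term x_1: no divisor's leading term divides it; move \tfrac{1}{2}x_1 to the remainder.
  leading term x_2: no divisor's leading term divides it; move 4x_2 to the remainder.
  leading term x_3: no divisor's leading term divides it; move \tfrac{1}{8}x_3 to the remainder.
  leading term 1: no divisor's leading term divides it; move \tfrac{1}{16} to the remainder.
  remainder \tfrac{1}{4}x_2^{2}x_3 - \tfrac{1}{2}x_1x_3 + x_2^{2} + x_2x_3 - \tfrac{3}{16}x_3^{2} + \tfrac{1}{2}x_1 + 4x_2 + \tfrac{1}{8}x_3 + \tfrac{1}{16} ≠ 0; add g_4 = \tfrac{1}{4}x_2^{2}x_3 - \tfrac{1}{2}x_1x_3 + x_2^{2} + x_2x_3 - \tfrac{3}{16}x_3^{2} + \tfrac{1}{2}x_1 + 4x_2 + \tfrac{1}{8}x_3 + \tfrac{1}{16} to the basis.

The other S-polynomials (S(f_2,g_3), S(f_1,g_4), S(f_2,g_4), S(g_3,g_4)) all reduce to 0 modulo the current basis, so we have a Gröbner basis.
Inter-reduce: drop elements whose leading term is divisible by another's, tail-reduce, and make monic.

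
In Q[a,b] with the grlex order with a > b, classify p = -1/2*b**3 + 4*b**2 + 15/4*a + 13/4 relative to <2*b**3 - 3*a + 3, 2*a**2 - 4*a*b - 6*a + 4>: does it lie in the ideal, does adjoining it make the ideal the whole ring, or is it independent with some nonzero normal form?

Adjoining -1/2*b**3 + 4*b**2 + 15/4*a + 13/4 makes the ideal the whole ring: the system is inconsistent.

First compute the reduced Gröbner basis of I by Buchberger's algorithm.
f_1 = 2*b**3 - 3*a + 3, LT = b**3.
f_2 = 2*a**2 - 4*a*b - 6*a + 4, LT = a**2.

The S-polynomials (S(f_1,f_2)) all reduce to 0 modulo the current basis, so we have a Gröbner basis.
Inter-reduce: drop elements whose leading term is divisible by another's, tail-reduce, and make monic.
Reduced Gröbner basis: {b**3 - 3/2*a + 3/2, a**2 - 2*a*b - 3*a + 2}.
Label its elements g_1 = b**3 - 3/2*a + 3/2, g_2 = a**2 - 2*a*b - 3*a + 2.

Reduce p = -1/2*b**3 + 4*b**2 + 15/4*a + 13/4 modulo G:
  leading term b**3: subtract (-1/2)·g_1 from -1/2*b**3 + 4*b**2 + 15/4*a + 13/4 → 4*b**2 + 3*a + 4
  leading term b**2: no divisor's leading term divides it; move 4*b**2 to the remainder.
  leading term a: no divisor's leading term divides it; move 3*a to the remainder.
  leading term 1: no divisor's leading term divides it; move 4 to the remainder.
  normal form = 4*b**2 + 3*a + 4.
The normal form is nonzero, so p ∉ I. Since p minus its normal form lies in I, I + (p) = I + (r) where r = 4*b**2 + 3*a + 4; decide whether this ideal is the whole ring.
Run Buchberger on G together with r (pairs among the g_i already reduce to 0 since G is a Gröbner basis):
g_1 = b**3 - 3/2*a + 3/2, LT = b**3.
g_2 = a**2 - 2*a*b - 3*a + 2, LT = a**2.
r = 4*b**2 + 3*a + 4, LT = b**2.

S(g_1,r): lcm = b**3. S = -3/4*a*b - 3/2*a - b + 3/2.
  reduce S modulo (g_1, g_2, r):
  remainder -3/4*a*b - 3/2*a - b + 3/2 ≠ 0; add m_4 = -3/4*a*b - 3/2*a - b + 3/2 to the basis.

S(g_2,m_4): lcm = a**2*b. S = -2*a*b**2 - 2*a**2 - 13/3*a*b + 2*a + 2*b.
  reduce S modulo (g_1, g_2, r, m_4):
  remainder 79/6*a + 82/9*b - 29/3 ≠ 0; add m_5 = 79/6*a + 82/9*b - 29/3 to the basis.

S(r,m_4): lcm = a*b**2. S = 3/4*a**2 - 2*a*b - 4/3*b**2 + a + 2*b.
  reduce S modulo (g_1, g_2, r, m_4, m_5):
  remainder -229/237*b + 637/237 ≠ 0; add m_6 = -229/237*b + 637/237 to the basis.

S(g_2,m_5): lcm = a**2. S = -638/237*a*b - 179/79*a + 2.
  reduce S modulo (g_1, g_2, r, m_4, m_5, m_6):
  remainder 156716/54273 ≠ 0; add m_7 = 156716/54273 to the basis.

The other S-polynomials (S(g_1,g_2), S(g_2,r), S(g_1,m_4), S(g_1,m_5), S(r,m_5), S(m_4,m_5), S(g_1,m_6), S(g_2,m_6), S(r,m_6), S(m_4,m_6), S(m_5,m_6), S(g_1,m_7), S(g_2,m_7), S(r,m_7), S(m_4,m_7), S(m_5,m_7), S(m_6,m_7)) all reduce to 0 modulo the current basis, so we have a Gröbner basis.
Inter-reduce: drop elements whose leading term is divisible by another's, tail-reduce, and make monic.
Reduced Gröbner basis: {1}.
The reduced Gröbner basis of I + (p) is {1}: the ideal is the whole ring, so the enlarged system has no common solution — adjoining p is inconsistent.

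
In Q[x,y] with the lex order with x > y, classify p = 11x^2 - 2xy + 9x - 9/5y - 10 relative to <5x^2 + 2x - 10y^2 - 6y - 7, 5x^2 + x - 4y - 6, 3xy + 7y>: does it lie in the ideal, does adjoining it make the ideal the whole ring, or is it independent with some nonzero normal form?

Adjoining 11x^2 - 2xy + 9x - 9/5y - 10 makes the ideal the whole ring: the system is inconsistent.

First compute the reduced Gröbner basis of I by Buchberger's algorithm.
f_1 = 5x^2 + 2x - 10y^2 - 6y - 7, LT = x^2.
f_2 = 5x^2 + x - 4y - 6, LT = x^2.
f_3 = 3xy + 7y, LT = xy.

S(f_1,f_2): lcm = x^2. S = 1/5x - 2y^2 - 2/5y - 1/5.
  leading term x: no divisor's leading term divides it; move 1/5x to the remainder.
  leading term y^2: no divisor's leading term divides it; move -2y^2 to the remainder.
  leading term y: no divisor's leading term divides it; move -2/5y to the remainder.
  leading term 1: no divisor's leading term divides it; move -1/5 to the remainder.
  remainder 1/5x - 2y^2 - 2/5y - 1/5 ≠ 0; add h_4 = 1/5x - 2y^2 - 2/5y - 1/5 to the basis.

S(f_1,f_3): lcm = x^2y. S = -29/15xy - 2y^3 - 6/5y^2 - 7/5y.
  leading term xy: subtract (-29/45)·f_3 from -29/15xy - 2y^3 - 6/5y^2 - 7/5y → -2y^3 - 6/5y^2 + 28/9y
  leading term y^3: no divisor's leading term divides it; move -2y^3 to the remainder.
  leading term y^2: no divisor's leading term divides it; move -6/5y^2 to the remainder.
  leading term y: no divisor's leading term divides it; move 28/9y to the remainder.
  remainder -2y^3 - 6/5y^2 + 28/9y ≠ 0; add h_5 = -2y^3 - 6/5y^2 + 28/9y to the basis.

S(f_2,f_3): lcm = x^2y. S = -32/15xy - 4/5y^2 - 6/5y.
  leading term xy: subtract (-32/45)·f_3 from -32/15xy - 4/5y^2 - 6/5y → -4/5y^2 + 34/9y
  leading term y^2: no divisor's leading term divides it; move -4/5y^2 to the remainder.
  leading term y: no divisor's leading term divides it; move 34/9y to the remainder.
  remainder -4/5y^2 + 34/9y ≠ 0; add h_6 = -4/5y^2 + 34/9y to the basis.

S(f_1,h_4): lcm = x^2. S = 10xy^2 + 2xy + 7/5x - 2y^2 - 6/5y - 7/5.
  leading term xy^2: subtract (10/3y)·f_3 from 10xy^2 + 2xy + 7/5x - 2y^2 - 6/5y - 7/5 → 2xy + 7/5x - 76/3y^2 - 6/5y - 7/5
  leading term xy: subtract (2/3)·f_3 from 2xy + 7/5x - 76/3y^2 - 6/5y - 7/5 → 7/5x - 76/3y^2 - 88/15y - 7/5
  leading term x: subtract (7)·h_4 from 7/5x - 76/3y^2 - 88/15y - 7/5 → -34/3y^2 - 46/15y
  leading term y^2: subtract (85/6)·h_6 from -34/3y^2 - 46/15y → -7639/135y
  leading term y: no divisor's leading term divides it; move -7639/135y to the remainder.
  remainder -7639/135y ≠ 0; add h_7 = -7639/135y to the basis.

The other S-polynomials (S(f_2,h_4), S(f_3,h_4), S(f_1,h_5), S(f_2,h_5), S(f_3,h_5), S(h_4,h_5), S(f_1,h_6), S(f_2,h_6), S(f_3,h_6), S(h_4,h_6), S(h_5,h_6), S(f_1,h_7), S(f_2,h_7), S(f_3,h_7), S(h_4,h_7), S(h_5,h_7), S(h_6,h_7)) all reduce to 0 modulo the current basis, so we have a Gröbner basis.
Inter-reduce: drop elements whose leading term is divisible by another's, tail-reduce, and make monic.
Reduced Gröbner basis: {x - 1, y}.
Label its elements g_1 = x - 1, g_2 = y.

Reduce p = 11x^2 - 2xy + 9x - 9/5y - 10 modulo G:
  leading term x^2: subtract (11x)·g_1 from 11x^2 - 2xy + 9x - 9/5y - 10 → -2xy + 20x - 9/5y - 10
  leading term xy: subtract (-2y)·g_1 from -2xy + 20x - 9/5y - 10 → 20x - 19/5y - 10
  leading term x: subtract (20)·g_1 from 20x - 19/5y - 10 → -19/5y + 10
  leading term y: subtract (-19/5)·g_2 from -19/5y + 10 → 10
  leading term 1: no divisor's leading term divides it; move 10 to the remainder.
  normal form = 10.
The normal form is nonzero, so p ∉ I. Since p minus its normal form lies in I, I + (p) = I + (r) where r = 10; decide whether this ideal is the whole ring.
Here r = 10 is a nonzero constant, hence a unit: 1 ∈ I + (p), the Gröbner basis of I + (p) is {1}, and the enlarged system has no common solution — adjoining p is inconsistent.

Ideal membership is decidable via reduction modulo a Gröbner basis.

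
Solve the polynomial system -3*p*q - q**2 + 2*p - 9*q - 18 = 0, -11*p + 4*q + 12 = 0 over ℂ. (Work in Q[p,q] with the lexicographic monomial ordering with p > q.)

{(0, -3), (4/23, -58/23)}

Compute a lex Gröbner basis by Buchberger's algorithm.
f_1 = -3*p*q + 2*p - q**2 - 9*q - 18, LT = p*q.
f_2 = -11*p + 4*q + 12, LT = p.

S(f_1,f_2): lcm = p*q. S = -2/3*p + 23/33*q**2 + 45/11*q + 6.
  leading term p: subtract (2/33)·f_2 from -2/3*p + 23/33*q**2 + 45/11*q + 6 → 23/33*q**2 + 127/33*q + 58/11
  leading term q**2: no divisor's leading term divides it; move 23/33*q**2 to the remainder.
  leading term q: no divisor's leading term divides it; move 127/33*q to the remainder.
  leading term 1: no divisor's leading term divides it; move 58/11 to the remainder.
  remainder 23/33*q**2 + 127/33*q + 58/11 ≠ 0; add h_3 = 23/33*q**2 + 127/33*q + 58/11 to the basis.

The other S-polynomials (S(f_1,h_3), S(f_2,h_3)) all reduce to 0 modulo the current basis, so we have a Gröbner basis.
Inter-reduce: drop elements whose leading term is divisible by another's, tail-reduce, and make monic.
Reduced Gröbner basis: {p - 4/11*q - 12/11, q**2 + 127/23*q + 174/23}.

The lex basis is triangular: the last element involves only q. Solving q**2 + 127/23*q + 174/23 = 0 gives q ∈ {-3, -58/23}; substituting each value into the earlier elements determines the remaining variables.
  q = -3: the earlier basis element becomes p = 0, giving p = 0 — point (0, -3).
  q = -58/23: the earlier basis element becomes p - 4/23 = 0, giving p = 4/23 — point (4/23, -58/23).
Zero-dimensionality of the ideal guarantees finitely many solutions over ℂ.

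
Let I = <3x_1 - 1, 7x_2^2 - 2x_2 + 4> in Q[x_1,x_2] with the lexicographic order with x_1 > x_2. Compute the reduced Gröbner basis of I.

f_1 = 3x_1 - 1, LT = x_1.
f_2 = 7x_2^2 - 2x_2 + 4, LT = x_2^2.

The S-polynomials (S(f_1,f_2)) all reduce to 0 modulo the current basis, so we have a Gröbner basis.

G = {x_1 - 1/3, x_2^2 - 2/7x_2 + 4/7}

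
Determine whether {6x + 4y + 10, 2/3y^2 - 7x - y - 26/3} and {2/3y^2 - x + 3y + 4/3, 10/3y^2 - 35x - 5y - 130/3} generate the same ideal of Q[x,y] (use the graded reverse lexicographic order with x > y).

Yes, the ideals are equal.

For a fixed monomial order, each ideal has a unique reduced Gröbner basis; comparing bases decides equality.
Buchberger on the first generating set:
f_1 = 6x + 4y + 10, LT = x.
f_2 = 2/3y^2 - 7x - y - 26/3, LT = y^2.

The S-polynomials (S(f_1,f_2)) all reduce to 0 modulo the current basis, so we have a Gröbner basis.
Inter-reduce: drop elements whose leading term is divisible by another's, tail-reduce, and make monic.
Reduced Gröbner basis: {y^2 + 11/2y + 9/2, x + 2/3y + 5/3}.

Buchberger on the second generating set:
h_1 = 2/3y^2 - x + 3y + 4/3, LT = y^2.
h_2 = 10/3y^2 - 35x - 5y - 130/3, LT = y^2.

S(h_1,h_2): lcm = y^2. S = 9x + 6y + 15.
  reduce S modulo (h_1, h_2):
  remainder 9x + 6y + 15 ≠ 0; add k_3 = 9x + 6y + 15 to the basis.

The other S-polynomials (S(h_1,k_3), S(h_2,k_3)) all reduce to 0 modulo the current basis, so we have a Gröbner basis.
Inter-reduce: drop elements whose leading term is divisible by another's, tail-reduce, and make monic.
Reduced Gröbner basis: {y^2 + 11/2y + 9/2, x + 2/3y + 5/3}.

These coincide, so the ideals are equal.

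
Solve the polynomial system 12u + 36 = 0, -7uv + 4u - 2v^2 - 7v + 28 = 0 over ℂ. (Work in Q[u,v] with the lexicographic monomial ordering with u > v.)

Compute a lex Gröbner basis by Buchberger's algorithm.
f_1 = 12u + 36, LT = u.
f_2 = -7uv + 4u - 2v^2 - 7v + 28, LT = uv.

S(f_1,f_2): lcm = uv. S = 4/7u - 2/7v^2 + 2v + 4.
  reduce S modulo (f_1, f_2):
  remainder -2/7v^2 + 2v + 16/7 ≠ 0; add h_3 = -2/7v^2 + 2v + 16/7 to the basis.

The other S-polynomials (S(f_1,h_3), S(f_2,h_3)) all reduce to 0 modulo the current basis, so we have a Gröbner basis.
Inter-reduce: drop elements whose leading term is divisible by another's, tail-reduce, and make monic.
Reduced Gröbner basis: {u + 3, v^2 - 7v - 8}.

From the last basis element, v^2 - 7v - 8 = 0, so v takes values in {-1, 8}. Each choice, substituted upward through the basis, yields the corresponding point(s) of the solution set.
  v = -1: the earlier basis element becomes u + 3 = 0, giving u = -3 — point (-3, -1).
  v = 8: the earlier basis element becomes u + 3 = 0, giving u = -3 — point (-3, 8).

{(-3, -1), (-3, 8)}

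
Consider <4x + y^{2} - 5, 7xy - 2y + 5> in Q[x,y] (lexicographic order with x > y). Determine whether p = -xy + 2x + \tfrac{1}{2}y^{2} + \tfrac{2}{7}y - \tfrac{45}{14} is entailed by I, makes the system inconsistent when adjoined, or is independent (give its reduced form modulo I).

First compute the reduced Gröbner basis of I by Buchberger's algorithm.
f_1 = 4x + y^{2} - 5, LT = x.
f_2 = 7xy - 2y + 5, LT = xy.

S(f_1,f_2): lcm = xy. S = \tfrac{1}{4}y^{3} - \tfrac{27}{28}y - \tfrac{5}{7}.
  leading term y^{3}: no divisor's leading term divides it; move \tfrac{1}{4}y^{3} to the remainder.
  leading term y: no divisor's leading term divides it; move -\tfrac{27}{28}y to the remainder.
  leading term 1: no divisor's leading term divides it; move -\tfrac{5}{7} to the remainder.
  remainder \tfrac{1}{4}y^{3} - \tfrac{27}{28}y - \tfrac{5}{7} ≠ 0; add h_3 = \tfrac{1}{4}y^{3} - \tfrac{27}{28}y - \tfrac{5}{7} to the basis.

The other S-polynomials (S(f_1,h_3), S(f_2,h_3)) all reduce to 0 modulo the current basis, so we have a Gröbner basis.
Inter-reduce: drop elements whose leading term is divisible by another's, tail-reduce, and make monic.
Reduced Gröbner basis: {x + \tfrac{1}{4}y^{2} - \tfrac{5}{4}, y^{3} - \tfrac{27}{7}y - \tfrac{20}{7}}.
Label its elements g_1 = x + \tfrac{1}{4}y^{2} - \tfrac{5}{4}, g_2 = y^{3} - \tfrac{27}{7}y - \tfrac{20}{7}.

Reduce p = -xy + 2x + \tfrac{1}{2}y^{2} + \tfrac{2}{7}y - \tfrac{45}{14} modulo G:
  leading term xy: subtract (-y)·g_1 from -xy + 2x + \tfrac{1}{2}y^{2} + \tfrac{2}{7}y - \tfrac{45}{14} → 2x + \tfrac{1}{4}y^{3} + \tfrac{1}{2}y^{2} - \tfrac{27}{28}y - \tfrac{45}{14}
  leading term x: subtract (2)·g_1 from 2x + \tfrac{1}{4}y^{3} + \tfrac{1}{2}y^{2} - \tfrac{27}{28}y - \tfrac{45}{14} → \tfrac{1}{4}y^{3} - \tfrac{27}{28}y - \tfrac{5}{7}
  leading term y^{3}: subtract (\tfrac{1}{4})·g_2 from \tfrac{1}{4}y^{3} - \tfrac{27}{28}y - \tfrac{5}{7} → 0
  normal form = 0.
Since the normal form is 0, p ∈ I.

-xy + 2x + \tfrac{1}{2}y^{2} + \tfrac{2}{7}y - \tfrac{45}{14} lies in I (it reduces to 0).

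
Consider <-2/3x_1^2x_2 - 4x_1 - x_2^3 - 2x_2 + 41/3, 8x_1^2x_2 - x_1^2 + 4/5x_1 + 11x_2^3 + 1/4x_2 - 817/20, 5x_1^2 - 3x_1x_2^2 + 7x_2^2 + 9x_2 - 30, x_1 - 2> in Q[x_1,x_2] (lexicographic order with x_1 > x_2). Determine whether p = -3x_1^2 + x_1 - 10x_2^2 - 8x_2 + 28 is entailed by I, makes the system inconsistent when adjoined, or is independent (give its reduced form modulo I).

First compute the reduced Gröbner basis of I by Buchberger's algorithm.
f_1 = -2/3x_1^2x_2 - 4x_1 - x_2^3 - 2x_2 + 41/3, LT = x_1^2x_2.
f_2 = 8x_1^2x_2 - x_1^2 + 4/5x_1 + 11x_2^3 + 1/4x_2 - 817/20, LT = x_1^2x_2.
f_3 = 5x_1^2 - 3x_1x_2^2 + 7x_2^2 + 9x_2 - 30, LT = x_1^2.
f_4 = x_1 - 2, LT = x_1.

S(f_1,f_2): lcm = x_1^2x_2. S = 1/8x_1^2 + 59/10x_1 + 1/8x_2^3 + 95/32x_2 - 2463/160.
  leading term x_1^2: subtract (1/40)·f_3 from 1/8x_1^2 + 59/10x_1 + 1/8x_2^3 + 95/32x_2 - 2463/160 → 3/40x_1x_2^2 + 59/10x_1 + 1/8x_2^3 - 7/40x_2^2 + 439/160x_2 - 2343/160
  leading term x_1x_2^2: subtract (3/40x_2^2)·f_4 from 3/40x_1x_2^2 + 59/10x_1 + 1/8x_2^3 - 7/40x_2^2 + 439/160x_2 - 2343/160 → 59/10x_1 + 1/8x_2^3 - 1/40x_2^2 + 439/160x_2 - 2343/160
  leading term x_1: subtract (59/10)·f_4 from 59/10x_1 + 1/8x_2^3 - 1/40x_2^2 + 439/160x_2 - 2343/160 → 1/8x_2^3 - 1/40x_2^2 + 439/160x_2 - 91/32
  leading term x_2^3: no divisor's leading term divides it; move 1/8x_2^3 to the remainder.
  leading term x_2^2: no divisor's leading term divides it; move -1/40x_2^2 to the remainder.
  leading term x_2: no divisor's leading term divides it; move 439/160x_2 to the remainder.
  leading term 1: no divisor's leading term divides it; move -91/32 to the remainder.
  remainder 1/8x_2^3 - 1/40x_2^2 + 439/160x_2 - 91/32 ≠ 0; add h_5 = 1/8x_2^3 - 1/40x_2^2 + 439/160x_2 - 91/32 to the basis.

S(f_1,f_3): lcm = x_1^2x_2. S = 3/5x_1x_2^3 + 6x_1 + 1/10x_2^3 - 9/5x_2^2 + 9x_2 - 41/2.
  leading term x_1x_2^3: subtract (3/5x_2^3)·f_4 from 3/5x_1x_2^3 + 6x_1 + 1/10x_2^3 - 9/5x_2^2 + 9x_2 - 41/2 → 6x_1 + 13/10x_2^3 - 9/5x_2^2 + 9x_2 - 41/2
  leading term x_1: subtract (6)·f_4 from 6x_1 + 13/10x_2^3 - 9/5x_2^2 + 9x_2 - 41/2 → 13/10x_2^3 - 9/5x_2^2 + 9x_2 - 17/2
  leading term x_2^3: subtract (52/5)·h_5 from 13/10x_2^3 - 9/5x_2^2 + 9x_2 - 17/2 → -77/50x_2^2 - 3907/200x_2 + 843/40
  leading term x_2^2: no divisor's leading term divides it; move -77/50x_2^2 to the remainder.
  leading term x_2: no divisor's leading term divides it; move -3907/200x_2 to the remainder.
  leading term 1: no divisor's leading term divides it; move 843/40 to the remainder.
  remainder -77/50x_2^2 - 3907/200x_2 + 843/40 ≠ 0; add h_6 = -77/50x_2^2 - 3907/200x_2 + 843/40 to the basis.

S(f_1,f_4): lcm = x_1^2x_2. S = 2x_1x_2 + 6x_1 + 3/2x_2^3 + 3x_2 - 41/2.
  leading term x_1x_2: subtract (2x_2)·f_4 from 2x_1x_2 + 6x_1 + 3/2x_2^3 + 3x_2 - 41/2 → 6x_1 + 3/2x_2^3 + 7x_2 - 41/2
  leading term x_1: subtract (6)·f_4 from 6x_1 + 3/2x_2^3 + 7x_2 - 41/2 → 3/2x_2^3 + 7x_2 - 17/2
  leading term x_2^3: subtract (12)·h_5 from 3/2x_2^3 + 7x_2 - 17/2 → 3/10x_2^2 - 1037/40x_2 + 205/8
  leading term x_2^2: subtract (-15/77)·h_6 from 3/10x_2^2 - 1037/40x_2 + 205/8 → -9157/308x_2 + 9157/308
  leading term x_2: no divisor's leading term divides it; move -9157/308x_2 to the remainder.
  leading term 1: no divisor's leading term divides it; move 9157/308 to the remainder.
  remainder -9157/308x_2 + 9157/308 ≠ 0; add h_7 = -9157/308x_2 + 9157/308 to the basis.

The other S-polynomials (S(f_2,f_3), S(f_2,f_4), S(f_3,f_4), S(f_1,h_5), S(f_2,h_5), S(f_3,h_5), S(f_4,h_5), S(f_1,h_6), S(f_2,h_6), S(f_3,h_6), S(f_4,h_6), S(h_5,h_6), S(f_1,h_7), S(f_2,h_7), S(f_3,h_7), S(f_4,h_7), S(h_5,h_7), S(h_6,h_7)) all reduce to 0 modulo the current basis, so we have a Gröbner basis.
Inter-reduce: drop elements whose leading term is divisible by another's, tail-reduce, and make monic.
Reduced Gröbner basis: {x_1 - 2, x_2 - 1}.
Label its elements g_1 = x_1 - 2, g_2 = x_2 - 1.

Reduce p = -3x_1^2 + x_1 - 10x_2^2 - 8x_2 + 28 modulo G:
  leading term x_1^2: subtract (-3x_1)·g_1 from -3x_1^2 + x_1 - 10x_2^2 - 8x_2 + 28 → -5x_1 - 10x_2^2 - 8x_2 + 28
  leading term x_1: subtract (-5)·g_1 from -5x_1 - 10x_2^2 - 8x_2 + 28 → -10x_2^2 - 8x_2 + 18
  leading term x_2^2: subtract (-10x_2)·g_2 from -10x_2^2 - 8x_2 + 18 → -18x_2 + 18
  leading term x_2: subtract (-18)·g_2 from -18x_2 + 18 → 0
  normal form = 0.
Since the normal form is 0, p ∈ I.

The remainder on division by a Gröbner basis is unique — it is the normal form.

-3x_1^2 + x_1 - 10x_2^2 - 8x_2 + 28 lies in I (it reduces to 0).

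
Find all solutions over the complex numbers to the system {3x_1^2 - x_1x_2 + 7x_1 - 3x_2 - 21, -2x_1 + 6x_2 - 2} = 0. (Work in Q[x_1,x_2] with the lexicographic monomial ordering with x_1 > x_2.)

Compute a lex Gröbner basis by Buchberger's algorithm.
f_1 = 3x_1^2 - x_1x_2 + 7x_1 - 3x_2 - 21, LT = x_1^2.
f_2 = -2x_1 + 6x_2 - 2, LT = x_1.

S(f_1,f_2): lcm = x_1^2. S = 8/3x_1x_2 + 4/3x_1 - x_2 - 7.
  leading term x_1x_2: subtract (-4/3x_2)·f_2 from 8/3x_1x_2 + 4/3x_1 - x_2 - 7 → 4/3x_1 + 8x_2^2 - 11/3x_2 - 7
  leading term x_1: subtract (-2/3)·f_2 from 4/3x_1 + 8x_2^2 - 11/3x_2 - 7 → 8x_2^2 + 1/3x_2 - 25/3
  leading term x_2^2: no divisor's leading term divides it; move 8x_2^2 to the remainder.
  leading term x_2: no divisor's leading term divides it; move 1/3x_2 to the remainder.
  leading term 1: no divisor's leading term divides it; move -25/3 to the remainder.
  remainder 8x_2^2 + 1/3x_2 - 25/3 ≠ 0; add h_3 = 8x_2^2 + 1/3x_2 - 25/3 to the basis.

The other S-polynomials (S(f_1,h_3), S(f_2,h_3)) all reduce to 0 modulo the current basis, so we have a Gröbner basis.
Inter-reduce: drop elements whose leading term is divisible by another's, tail-reduce, and make monic.
Reduced Gröbner basis: {x_1 - 3x_2 + 1, x_2^2 + 1/24x_2 - 25/24}.

A lex Gröbner basis eliminates variables successively. Here x_2^2 + 1/24x_2 - 25/24 depends only on x_2, with roots {-25/24, 1}; lifting each root through the earlier basis elements recovers the full solutions.
  x_2 = -25/24: the earlier basis element becomes x_1 + 33/8 = 0, giving x_1 = -33/8 — point (-33/8, -25/24).
  x_2 = 1: the earlier basis element becomes x_1 - 2 = 0, giving x_1 = 2 — point (2, 1).
Check: every point annihilates each of the original generators.

{(-33/8, -25/24), (2, 1)}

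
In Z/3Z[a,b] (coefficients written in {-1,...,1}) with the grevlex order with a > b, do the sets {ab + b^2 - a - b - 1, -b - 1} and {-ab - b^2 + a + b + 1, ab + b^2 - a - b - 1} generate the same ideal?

For a fixed monomial order, each ideal has a unique reduced Gröbner basis; comparing bases decides equality.
Buchberger on the first generating set:
f_1 = ab + b^2 - a - b - 1, LT = ab.
f_2 = -b - 1, LT = b.

S(f_1,f_2): lcm = ab. S = b^2 + a - b - 1.
  reduce S modulo (f_1, f_2):
  remainder a + 1 ≠ 0; add g_3 = a + 1 to the basis.

The other S-polynomials (S(f_1,g_3), S(f_2,g_3)) all reduce to 0 modulo the current basis, so we have a Gröbner basis.
Inter-reduce: drop elements whose leading term is divisible by another's, tail-reduce, and make monic.
Reduced Gröbner basis: {a + 1, b + 1}.

Buchberger on the second generating set:
h_1 = -ab - b^2 + a + b + 1, LT = ab.
h_2 = ab + b^2 - a - b - 1, LT = ab.

The S-polynomials (S(h_1,h_2)) all reduce to 0 modulo the current basis, so we have a Gröbner basis.
Inter-reduce: drop elements whose leading term is divisible by another's, tail-reduce, and make monic.
Reduced Gröbner basis: {ab + b^2 - a - b - 1}.

These differ, so the ideals are not equal.
The same test decides containment: I ⊆ J iff every generator of I reduces to 0 modulo a Gröbner basis of J.

No, the ideals differ.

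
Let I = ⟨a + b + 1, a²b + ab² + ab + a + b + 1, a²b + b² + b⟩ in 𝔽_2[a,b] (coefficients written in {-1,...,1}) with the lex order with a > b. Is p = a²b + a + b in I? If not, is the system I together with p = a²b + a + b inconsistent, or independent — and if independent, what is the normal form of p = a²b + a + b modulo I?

First compute the reduced Gröbner basis of I by Buchberger's algorithm.
f_1 = a + b + 1, LT = a.
f_2 = a²b + ab² + ab + a + b + 1, LT = a²b.
f_3 = a²b + b² + b, LT = a²b.

S(f_1,f_3): lcm = a²b. S = ab² + ab + b² + b.
  leading term ab²: subtract (b²)·f_1 from ab² + ab + b² + b → ab + b³ + b
  leading term ab: subtract (b)·f_1 from ab + b³ + b → b³ + b²
  leading term b³: no divisor's leading term divides it; move b³ to the remainder.
  leading term b²: no divisor's leading term divides it; move b² to the remainder.
  remainder b³ + b² ≠ 0; add h_4 = b³ + b² to the basis.

The other S-polynomials (S(f_1,f_2), S(f_2,f_3), S(f_1,h_4), S(f_2,h_4), S(f_3,h_4)) all reduce to 0 modulo the current basis, so we have a Gröbner basis.
Inter-reduce: drop elements whose leading term is divisible by another's, tail-reduce, and make monic.
Reduced Gröbner basis: {a + b + 1, b³ + b²}.
Label its elements g_1 = a + b + 1, g_2 = b³ + b².

Reduce p = a²b + a + b modulo G:
  leading term a²b: subtract (ab)·g_1 from a²b + a + b → ab² + ab + a + b
  leading term ab²: subtract (b²)·g_1 from ab² + ab + a + b → ab + a + b³ + b² + b
  leading term ab: subtract (b)·g_1 from ab + a + b³ + b² + b → a + b³
  leading term a: subtract (1)·g_1 from a + b³ → b³ + b + 1
  leading term b³: subtract (1)·g_2 from b³ + b + 1 → b² + b + 1
  leading term b²: no divisor's leading term divides it; move b² to the remainder.
  leading term b: no divisor's leading term divides it; move b to the remainder.
  leading term 1: no divisor's leading term divides it; move 1 to the remainder.
  normal form = b² + b + 1.
The normal form is nonzero, so p ∉ I. Since p minus its normal form lies in I, I + (p) = I + (r) where r = b² + b + 1; decide whether this ideal is the whole ring.
Run Buchberger on G together with r (pairs among the g_i already reduce to 0 since G is a Gröbner basis):
g_1 = a + b + 1, LT = a.
g_2 = b³ + b², LT = b³.
r = b² + b + 1, LT = b².

S(g_2,r): lcm = b³. S = b.
  leading term b: no divisor's leading term divides it; move b to the remainder.
  remainder b ≠ 0; add m_4 = b to the basis.

S(g_2,m_4): lcm = b³. S = b².
  leading term b²: subtract (1)·r from b² → b + 1
  leading term b: subtract (1)·m_4 from b + 1 → 1
  leading term 1: no divisor's leading term divides it; move 1 to the remainder.
  remainder 1 ≠ 0; add m_5 = 1 to the basis.

The other S-polynomials (S(g_1,g_2), S(g_1,r), S(g_1,m_4), S(r,m_4), S(g_1,m_5), S(g_2,m_5), S(r,m_5), S(m_4,m_5)) all reduce to 0 modulo the current basis, so we have a Gröbner basis.
Inter-reduce: drop elements whose leading term is divisible by another's, tail-reduce, and make monic.
Reduced Gröbner basis: {1}.
The reduced Gröbner basis of I + (p) is {1}: the ideal is the whole ring, so the enlarged system has no common solution — adjoining p is inconsistent.

Adjoining a²b + a + b makes the ideal the whole ring: the system is inconsistent.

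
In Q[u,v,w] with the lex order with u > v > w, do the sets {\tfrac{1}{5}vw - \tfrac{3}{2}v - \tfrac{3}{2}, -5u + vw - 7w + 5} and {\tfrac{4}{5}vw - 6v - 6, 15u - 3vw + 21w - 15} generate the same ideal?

Yes, the ideals are equal.

Equality of ideals is decidable: compute both reduced Gröbner bases (unique for the ordering) and check whether they agree.
Buchberger on the first generating set:
f_1 = \tfrac{1}{5}vw - \tfrac{3}{2}v - \tfrac{3}{2}, LT = vw.
f_2 = -5u + vw - 7w + 5, LT = u.

The S-polynomials (S(f_1,f_2)) all reduce to 0 modulo the current basis, so we have a Gröbner basis.
Inter-reduce: drop elements whose leading term is divisible by another's, tail-reduce, and make monic.
Reduced Gröbner basis: {u - \tfrac{3}{2}v + \tfrac{7}{5}w - \tfrac{5}{2}, vw - \tfrac{15}{2}v - \tfrac{15}{2}}.

Buchberger on the second generating set:
h_1 = \tfrac{4}{5}vw - 6v - 6, LT = vw.
h_2 = 15u - 3vw + 21w - 15, LT = u.

The S-polynomials (S(h_1,h_2)) all reduce to 0 modulo the current basis, so we have a Gröbner basis.
Inter-reduce: drop elements whose leading term is divisible by another's, tail-reduce, and make monic.
Reduced Gröbner basis: {u - \tfrac{3}{2}v + \tfrac{7}{5}w - \tfrac{5}{2}, vw - \tfrac{15}{2}v - \tfrac{15}{2}}.

The two bases agree; hence the ideals are identical.
The choice of monomial ordering does not affect the verdict — as long as both bases are computed under the same ordering, their equality decides ideal equality.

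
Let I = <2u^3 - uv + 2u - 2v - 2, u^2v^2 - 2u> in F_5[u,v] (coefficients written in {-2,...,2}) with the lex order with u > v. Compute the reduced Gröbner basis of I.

G = {u + 2v^7 + 2v^6 - 2v^5 + 2v^4 + v^3 - 2v^2 - 1, v^8 + 2v^7 + 2v^6 - v^5 - 2v^4 + 2v + 2}

f_1 = 2u^3 - uv + 2u - 2v - 2, LT = u^3.
f_2 = u^2v^2 - 2u, LT = u^2v^2.

S(f_1,f_2): lcm = u^3v^2. S = 2u^2 + 2uv^3 + uv^2 - v^3 - v^2.
  leading term u^2: no divisor's leading term divides it; move 2u^2 to the remainder.
  leading term uv^3: no divisor's leading term divides it; move 2uv^3 to the remainder.
  leading term uv^2: no divisor's leading term divides it; move uv^2 to the remainder.
  leading term v^3: no divisor's leading term divides it; move -v^3 to the remainder.
  leading term v^2: no divisor's leading term divides it; move -v^2 to the remainder.
  remainder 2u^2 + 2uv^3 + uv^2 - v^3 - v^2 ≠ 0; add g_3 = 2u^2 + 2uv^3 + uv^2 - v^3 - v^2 to the basis.

S(f_1,g_3): lcm = u^3. S = -u^2v^3 + 2u^2v^2 - 2uv^3 - 2uv^2 + 2uv + u - v - 1.
  leading term u^2v^3: subtract (-v)·f_2 from -u^2v^3 + 2u^2v^2 - 2uv^3 - 2uv^2 + 2uv + u - v - 1 → 2u^2v^2 - 2uv^3 - 2uv^2 + u - v - 1
  leading term u^2v^2: subtract (2)·f_2 from 2u^2v^2 - 2uv^3 - 2uv^2 + u - v - 1 → -2uv^3 - 2uv^2 - v - 1
  leading term uv^3: no divisor's leading term divides it; move -2uv^3 to the remainder.
  leading term uv^2: no divisor's leading term divides it; move -2uv^2 to the remainder.
  leading term v: no divisor's leading term divides it; move -v to the remainder.
  leading term 1: no divisor's leading term divides it; move -1 to the remainder.
  remainder -2uv^3 - 2uv^2 - v - 1 ≠ 0; add g_4 = -2uv^3 - 2uv^2 - v - 1 to the basis.

S(f_2,g_3): lcm = u^2v^2. S = -uv^5 + 2uv^4 - 2u - 2v^5 - 2v^4.
  leading term uv^5: subtract (-2v^2)·g_4 from -uv^5 + 2uv^4 - 2u - 2v^5 - 2v^4 → -2uv^4 - 2u - 2v^5 - 2v^4 - 2v^3 - 2v^2
  leading term uv^4: subtract (v)·g_4 from -2uv^4 - 2u - 2v^5 - 2v^4 - 2v^3 - 2v^2 → 2uv^3 - 2u - 2v^5 - 2v^4 - 2v^3 - v^2 + v
  leading term uv^3: subtract (-1)·g_4 from 2uv^3 - 2u - 2v^5 - 2v^4 - 2v^3 - v^2 + v → -2uv^2 - 2u - 2v^5 - 2v^4 - 2v^3 - v^2 - 1
  leading term uv^2: no divisor's leading term divides it; move -2uv^2 to the remainder.
  leading term u: no divisor's leading term divides it; move -2u to the remainder.
  leading term v^5: no divisor's leading term divides it; move -2v^5 to the remainder.
  leading term v^4: no divisor's leading term divides it; move -2v^4 to the remainder.
  leading term v^3: no divisor's leading term divides it; move -2v^3 to the remainder.
  leading term v^2: no divisor's leading term divides it; move -v^2 to the remainder.
  leading term 1: no divisor's leading term divides it; move -1 to the remainder.
  remainder -2uv^2 - 2u - 2v^5 - 2v^4 - 2v^3 - v^2 - 1 ≠ 0; add g_5 = -2uv^2 - 2u - 2v^5 - 2v^4 - 2v^3 - v^2 - 1 to the basis.

S(g_3,g_4): lcm = u^2v^3. S = -u^2v^2 + uv^6 - 2uv^5 + 2uv + 2u + 2v^6 + 2v^5.
  leading term u^2v^2: subtract (-1)·f_2 from -u^2v^2 + uv^6 - 2uv^5 + 2uv + 2u + 2v^6 + 2v^5 → uv^6 - 2uv^5 + 2uv + 2v^6 + 2v^5
  leading term uv^6: subtract (2v^3)·g_4 from uv^6 - 2uv^5 + 2uv + 2v^6 + 2v^5 → 2uv^5 + 2uv + 2v^6 + 2v^5 + 2v^4 + 2v^3
  leading term uv^5: subtract (-v^2)·g_4 from 2uv^5 + 2uv + 2v^6 + 2v^5 + 2v^4 + 2v^3 → -2uv^4 + 2uv + 2v^6 + 2v^5 + 2v^4 + v^3 - v^2
  leading term uv^4: subtract (v)·g_4 from -2uv^4 + 2uv + 2v^6 + 2v^5 + 2v^4 + v^3 - v^2 → 2uv^3 + 2uv + 2v^6 + 2v^5 + 2v^4 + v^3 + v
  leading term uv^3: subtract (-1)·g_4 from 2uv^3 + 2uv + 2v^6 + 2v^5 + 2v^4 + v^3 + v → -2uv^2 + 2uv + 2v^6 + 2v^5 + 2v^4 + v^3 - 1
  leading term uv^2: subtract (1)·g_5 from -2uv^2 + 2uv + 2v^6 + 2v^5 + 2v^4 + v^3 - 1 → 2uv + 2u + 2v^6 - v^5 - v^4 - 2v^3 + v^2
  leading term uv: no divisor's leading term divides it; move 2uv to the remainder.
  leading term u: no divisor's leading term divides it; move 2u to the remainder.
  leading term v^6: no divisor's leading term divides it; move 2v^6 to the remainder.
  leading term v^5: no divisor's leading term divides it; move -v^5 to the remainder.
  leading term v^4: no divisor's leading term divides it; move -v^4 to the remainder.
  leading term v^3: no divisor's leading term divides it; move -2v^3 to the remainder.
  leading term v^2: no divisor's leading term divides it; move v^2 to the remainder.
  remainder 2uv + 2u + 2v^6 - v^5 - v^4 - 2v^3 + v^2 ≠ 0; add g_6 = 2uv + 2u + 2v^6 - v^5 - v^4 - 2v^3 + v^2 to the basis.

S(g_4,g_6): lcm = uv^3. S = -v^8 - 2v^7 - 2v^6 + v^5 + 2v^4 - 2v - 2.
  leading term v^8: no divisor's leading term divides it; move -v^8 to the remainder.
  leading term v^7: no divisor's leading term divides it; move -2v^7 to the remainder.
  leading term v^6: no divisor's leading term divides it; move -2v^6 to the remainder.
  leading term v^5: no divisor's leading term divides it; move v^5 to the remainder.
  leading term v^4: no divisor's leading term divides it; move 2v^4 to the remainder.
  leading term v: no divisor's leading term divides it; move -2v to the remainder.
  leading term 1: no divisor's leading term divides it; move -2 to the remainder.
  remainder -v^8 - 2v^7 - 2v^6 + v^5 + 2v^4 - 2v - 2 ≠ 0; add g_7 = -v^8 - 2v^7 - 2v^6 + v^5 + 2v^4 - 2v - 2 to the basis.

S(g_5,g_6): lcm = uv^2. S = -uv + u - v^7 - 2v^6 - v^5 + 2v^4 - 2v^3 - 2v^2 - 2.
  leading term uv: subtract (2)·g_6 from -uv + u - v^7 - 2v^6 - v^5 + 2v^4 - 2v^3 - 2v^2 - 2 → 2u - v^7 - v^6 + v^5 - v^4 + 2v^3 + v^2 - 2
  leading term u: no divisor's leading term divides it; move 2u to the remainder.
  leading term v^7: no divisor's leading term divides it; move -v^7 to the remainder.
  leading term v^6: no divisor's leading term divides it; move -v^6 to the remainder.
  leading term v^5: no divisor's leading term divides it; move v^5 to the remainder.
  leading term v^4: no divisor's leading term divides it; move -v^4 to the remainder.
  leading term v^3: no divisor's leading term divides it; move 2v^3 to the remainder.
  leading term v^2: no divisor's leading term divides it; move v^2 to the remainder.
  leading term 1: no divisor's leading term divides it; move -2 to the remainder.
  remainder 2u - v^7 - v^6 + v^5 - v^4 + 2v^3 + v^2 - 2 ≠ 0; add g_8 = 2u - v^7 - v^6 + v^5 - v^4 + 2v^3 + v^2 - 2 to the basis.

The other S-polynomials (S(f_1,g_4), S(f_2,g_4), S(f_1,g_5), S(f_2,g_5), S(g_3,g_5), S(g_4,g_5), S(f_1,g_6), S(f_2,g_6), S(g_3,g_6), S(f_1,g_7), S(f_2,g_7), S(g_3,g_7), S(g_4,g_7), S(g_5,g_7), S(g_6,g_7), S(f_1,g_8), S(f_2,g_8), S(g_3,g_8), S(g_4,g_8), S(g_5,g_8), S(g_6,g_8), S(g_7,g_8)) all reduce to 0 modulo the current basis, so we have a Gröbner basis.
Inter-reduce: drop elements whose leading term is divisible by another's, tail-reduce, and make monic.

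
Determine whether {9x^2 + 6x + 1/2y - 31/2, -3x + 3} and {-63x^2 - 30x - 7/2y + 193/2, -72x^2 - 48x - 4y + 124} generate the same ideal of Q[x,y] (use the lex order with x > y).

Two ideals are equal iff their reduced Gröbner bases coincide (the reduced basis is unique for a fixed ordering).
Buchberger on the first generating set:
f_1 = 9x^2 + 6x + 1/2y - 31/2, LT = x^2.
f_2 = -3x + 3, LT = x.

S(f_1,f_2): lcm = x^2. S = 5/3x + 1/18y - 31/18.
  leading term x: subtract (-5/9)·f_2 from 5/3x + 1/18y - 31/18 → 1/18y - 1/18
  leading term y: no divisor's leading term divides it; move 1/18y to the remainder.
  leading term 1: no divisor's leading term divides it; move -1/18 to the remainder.
  remainder 1/18y - 1/18 ≠ 0; add g_3 = 1/18y - 1/18 to the basis.

The other S-polynomials (S(f_1,g_3), S(f_2,g_3)) all reduce to 0 modulo the current basis, so we have a Gröbner basis.
Inter-reduce: drop elements whose leading term is divisible by another's, tail-reduce, and make monic.
Reduced Gröbner basis: {x - 1, y - 1}.

Buchberger on the second generating set:
h_1 = -63x^2 - 30x - 7/2y + 193/2, LT = x^2.
h_2 = -72x^2 - 48x - 4y + 124, LT = x^2.

S(h_1,h_2): lcm = x^2. S = -4/21x + 4/21.
  leading term x: no divisor's leading term divides it; move -4/21x to the remainder.
  leading term 1: no divisor's leading term divides it; move 4/21 to the remainder.
  remainder -4/21x + 4/21 ≠ 0; add k_3 = -4/21x + 4/21 to the basis.

S(h_1,k_3): lcm = x^2. S = 31/21x + 1/18y - 193/126.
  leading term x: subtract (-31/4)·k_3 from 31/21x + 1/18y - 193/126 → 1/18y - 1/18
  leading term y: no divisor's leading term divides it; move 1/18y to the remainder.
  leading term 1: no divisor's leading term divides it; move -1/18 to the remainder.
  remainder 1/18y - 1/18 ≠ 0; add k_4 = 1/18y - 1/18 to the basis.

The other S-polynomials (S(h_2,k_3), S(h_1,k_4), S(h_2,k_4), S(k_3,k_4)) all reduce to 0 modulo the current basis, so we have a Gröbner basis.
Inter-reduce: drop elements whose leading term is divisible by another's, tail-reduce, and make monic.
Reduced Gröbner basis: {x - 1, y - 1}.

Same reduced basis, so the two generating sets span the same ideal.

Yes, the ideals are equal.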